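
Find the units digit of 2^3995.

Last digits of 2^n: 2, 4, 8, 6 (period 4).
3995 mod 4 = 3, so the last digit matches 2^3 = 8.

8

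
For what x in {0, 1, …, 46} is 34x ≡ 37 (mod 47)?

8

34⁻¹ ≡ 18 (mod 47) because 34·18 = 612 = 13·47 + 1.
So x ≡ 18·37 = 666 ≡ 8 (mod 47).
Check: 34·8 = 272 = 5·47 + 37.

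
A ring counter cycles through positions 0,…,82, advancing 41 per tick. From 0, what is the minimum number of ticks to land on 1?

41⁻¹ ≡ 81 (mod 83) because 41·81 = 3321 = 40·83 + 1.
Multiplying both sides by 81: x ≡ 81·1 = 81 ≡ 81 (mod 83).
Check: 41·81 = 3321 = 40·83 + 1.

81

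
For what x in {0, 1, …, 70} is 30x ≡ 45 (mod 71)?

37

30⁻¹ ≡ 45 (mod 71) because 30·45 = 1350 = 19·71 + 1.
So x ≡ 45·45 = 2025 ≡ 37 (mod 71).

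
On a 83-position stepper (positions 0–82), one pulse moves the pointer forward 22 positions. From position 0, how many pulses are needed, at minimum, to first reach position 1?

83 = 3·22 + 17
22 = 1·17 + 5
17 = 3·5 + 2
5 = 2·2 + 1
2 = 2·1 + 0
Back-substituting gives 22·34 ≡ 1 (mod 83).

34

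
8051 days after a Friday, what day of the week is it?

Saturday

Dividing 8051 by 7 gives quotient 1150 and remainder 1.
Friday + 1 day → Saturday.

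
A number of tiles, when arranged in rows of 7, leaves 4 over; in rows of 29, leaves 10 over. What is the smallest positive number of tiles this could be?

x ≡ 4 (mod 7) gives x ∈ {4, 11, 18, 25, 32, 39}.
The first of these with x mod 29 = 10 is 39.

39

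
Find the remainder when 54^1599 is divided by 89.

Square-and-reduce mod 89: 54^1≡54, 54^2≡68, 54^4≡85, 54^8≡16, 54^16≡78, 54^32≡32, 54^64≡45, 54^128≡67, 54^256≡39, 54^512≡8, 54^1024≡64.
Since 1599 = 1 + 2 + 4 + 8 + 16 + 32 + 512 + 1024 in binary, 54^1599 ≡ 54·68·85·16·78·32·8·64 ≡ 41 (mod 89).

41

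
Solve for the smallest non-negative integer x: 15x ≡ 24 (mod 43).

The inverse of 15 mod 43 is 23 (since 15·23 = 345 ≡ 1).
So x ≡ 23·24 = 552 ≡ 36 (mod 43).
Check: 15·36 = 540 = 12·43 + 24.

36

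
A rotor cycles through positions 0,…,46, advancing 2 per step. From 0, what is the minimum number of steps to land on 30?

15

The inverse of 2 mod 47 is 24 (since 2·24 = 48 ≡ 1).
Multiplying both sides by 24: x ≡ 24·30 = 720 ≡ 15 (mod 47).
Check: 2·15 = 30 = 0·47 + 30.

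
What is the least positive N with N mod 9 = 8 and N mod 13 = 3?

107

Since 13·7 ≡ 1 (mod 9), take x = 3 + 13·((8−3)·7 mod 9) = 3 + 13·8 = 107.
Check: 107 mod 9 = 8, 107 mod 13 = 3.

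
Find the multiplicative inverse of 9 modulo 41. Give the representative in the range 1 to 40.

32

41 = 4·9 + 5
9 = 1·5 + 4
5 = 1·4 + 1
4 = 4·1 + 0
Back-substituting gives 9·32 ≡ 1 (mod 41).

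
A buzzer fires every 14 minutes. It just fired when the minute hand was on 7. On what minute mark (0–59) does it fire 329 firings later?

329·14 = 4606.
Dividing 4606 by 60 gives quotient 76 and remainder 46.
(7 + 46) mod 60 = 53.

53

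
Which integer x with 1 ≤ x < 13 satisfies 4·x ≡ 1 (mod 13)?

13 = 3·4 + 1
4 = 4·1 + 0
Back-substituting gives 4·10 ≡ 1 (mod 13).

10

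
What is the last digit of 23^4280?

1

Powers of 3 mod 10 repeat with period 4: 3, 9, 7, 1.
4280 mod 4 = 0, so the last digit matches 3^4 = 1.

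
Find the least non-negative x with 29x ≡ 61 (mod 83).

25

The inverse of 29 mod 83 is 63 (since 29·63 = 1827 ≡ 1).
So x ≡ 63·61 = 3843 ≡ 25 (mod 83).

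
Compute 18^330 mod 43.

Successive squares of 18 mod 43: 18^1≡18, 18^2≡23, 18^4≡13, 18^8≡40, 18^16≡9, 18^32≡38, 18^64≡25, 18^128≡23, 18^256≡13.
330 = 2 + 8 + 64 + 256, so 18^330 ≡ 23·40·25·13 ≡ 21 (mod 43).

21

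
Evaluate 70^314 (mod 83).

63

By repeated squaring mod 83: 70^1≡70, 70^2≡3, 70^4≡9, 70^8≡81, 70^16≡4, 70^32≡16, 70^64≡7, 70^128≡49, 70^256≡77.
Since 314 = 2 + 8 + 16 + 32 + 256 in binary, 70^314 ≡ 3·81·4·16·77 ≡ 63 (mod 83).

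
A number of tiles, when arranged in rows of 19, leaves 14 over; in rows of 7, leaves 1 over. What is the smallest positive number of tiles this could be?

x ≡ 1 (mod 7) gives x ∈ {1, 8, 15, 22, 29, 36, 43, 50, …}.
The first of these with x mod 19 = 14 is 71.

71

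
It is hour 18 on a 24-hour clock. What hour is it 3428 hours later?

3428 = 142·24 + 20, so 3428 mod 24 = 20.
(18 + 20) mod 24 = 14.

14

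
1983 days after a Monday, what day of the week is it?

1983 − 283·7 = 2, so 1983 ≡ 2 (mod 7).
Monday + 2 days → Wednesday.

Wednesday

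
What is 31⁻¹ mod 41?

4

41 = 1·31 + 10
31 = 3·10 + 1
10 = 10·1 + 0
Back-substituting gives 31·4 ≡ 1 (mod 41).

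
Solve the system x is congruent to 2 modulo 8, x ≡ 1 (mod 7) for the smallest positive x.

50

x ≡ 1 (mod 7) gives x ∈ {1, 8, 15, 22, 29, 36, 43, 50}.
The first of these with x mod 8 = 2 is 50.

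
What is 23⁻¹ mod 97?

97 = 4·23 + 5
23 = 4·5 + 3
5 = 1·3 + 2
3 = 1·2 + 1
2 = 2·1 + 0
Back-substituting gives 23·38 ≡ 1 (mod 97).

38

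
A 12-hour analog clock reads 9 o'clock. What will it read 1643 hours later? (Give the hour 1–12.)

8

1643 mod 12 = 11 (since 136·12 = 1632).
9 + 11 → 8 on a 12-hour dial.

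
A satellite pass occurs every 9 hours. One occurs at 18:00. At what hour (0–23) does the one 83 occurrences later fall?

21

83·9 = 747.
747 mod 24 = 3 (since 31·24 = 744).
(18 + 3) mod 24 = 21.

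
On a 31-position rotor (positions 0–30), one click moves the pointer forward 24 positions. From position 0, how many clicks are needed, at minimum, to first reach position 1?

22

24·22 = 528 = 17·31 + 1, so 24⁻¹ ≡ 22 (mod 31).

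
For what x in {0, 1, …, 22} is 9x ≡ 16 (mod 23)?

The inverse of 9 mod 23 is 18 (since 9·18 = 162 ≡ 1).
So x ≡ 18·16 = 288 ≡ 12 (mod 23).

12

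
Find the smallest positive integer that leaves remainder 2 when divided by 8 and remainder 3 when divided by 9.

66

Since 9·1 ≡ 1 (mod 8), take x = 3 + 9·((2−3)·1 mod 8) = 3 + 9·7 = 66.
Check: 66 mod 8 = 2, 66 mod 9 = 3.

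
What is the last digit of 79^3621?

9

Powers of 9 mod 10 repeat with period 2: 9, 1.
3621 leaves remainder 1 on division by 2, so 79^3621 ends in 9.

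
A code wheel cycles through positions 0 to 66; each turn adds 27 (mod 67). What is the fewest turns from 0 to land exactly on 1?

67 = 2·27 + 13
27 = 2·13 + 1
13 = 13·1 + 0
Back-substituting gives 27·5 ≡ 1 (mod 67).

5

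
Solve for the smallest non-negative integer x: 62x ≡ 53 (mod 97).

65

62⁻¹ ≡ 36 (mod 97) because 62·36 = 2232 = 23·97 + 1.
So x ≡ 36·53 = 1908 ≡ 65 (mod 97).
Check: 62·65 = 4030 = 41·97 + 53.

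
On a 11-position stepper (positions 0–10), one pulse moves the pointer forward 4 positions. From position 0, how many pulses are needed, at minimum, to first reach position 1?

11 = 2·4 + 3
4 = 1·3 + 1
3 = 3·1 + 0
Back-substituting gives 4·3 ≡ 1 (mod 11).

3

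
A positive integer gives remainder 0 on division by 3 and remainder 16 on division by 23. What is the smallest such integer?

39

x ≡ 0 (mod 3) gives x ∈ {0, 3, 6, 9, 12, 15, 18, 21, …}.
The first of these with x mod 23 = 16 is 39.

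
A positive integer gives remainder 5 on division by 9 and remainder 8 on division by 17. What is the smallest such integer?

x ≡ 5 (mod 9) gives x ∈ {5, 14, 23, 32, 41, 50, 59}.
The first of these with x mod 17 = 8 is 59.

59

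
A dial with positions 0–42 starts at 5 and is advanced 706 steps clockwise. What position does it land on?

706 mod 43 = 18 (since 16·43 = 688).
(5 + 18) mod 43 = 23.

23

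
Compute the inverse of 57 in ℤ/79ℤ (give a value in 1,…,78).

79 = 1·57 + 22
57 = 2·22 + 13
22 = 1·13 + 9
13 = 1·9 + 4
9 = 2·4 + 1
4 = 4·1 + 0
Back-substituting gives 57·61 ≡ 1 (mod 79).

61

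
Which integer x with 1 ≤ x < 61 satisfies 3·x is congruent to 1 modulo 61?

61 = 20·3 + 1
3 = 3·1 + 0
Back-substituting gives 3·41 ≡ 1 (mod 61).

41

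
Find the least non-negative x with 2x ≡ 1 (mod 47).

24

2⁻¹ ≡ 24 (mod 47) because 2·24 = 48 = 1·47 + 1.
Multiplying both sides by 24: x ≡ 24·1 = 24 ≡ 24 (mod 47).
Check: 2·24 = 48 = 1·47 + 1.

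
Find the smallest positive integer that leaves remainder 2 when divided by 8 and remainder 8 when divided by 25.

x ≡ 2 (mod 8) gives x ∈ {2, 10, 18, 26, 34, 42, 50, 58}.
The first of these with x mod 25 = 8 is 58.

58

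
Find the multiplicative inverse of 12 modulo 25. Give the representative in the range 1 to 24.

12·23 = 276 = 11·25 + 1, so 12⁻¹ ≡ 23 (mod 25).

23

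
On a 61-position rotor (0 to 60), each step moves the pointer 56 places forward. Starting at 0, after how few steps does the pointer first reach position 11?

10

56⁻¹ ≡ 12 (mod 61) because 56·12 = 672 = 11·61 + 1.
So x ≡ 12·11 = 132 ≡ 10 (mod 61).
Check: 56·10 = 560 = 9·61 + 11.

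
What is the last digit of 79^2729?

Last digits of 9^n: 9, 1 (period 2).
2729 leaves remainder 1 on division by 2, so 79^2729 ends in 9.

9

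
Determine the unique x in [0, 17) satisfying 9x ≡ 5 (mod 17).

10

9⁻¹ ≡ 2 (mod 17) because 9·2 = 18 = 1·17 + 1.
So x ≡ 2·5 = 10 ≡ 10 (mod 17).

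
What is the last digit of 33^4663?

7

Last digits of 3^n: 3, 9, 7, 1 (period 4).
4663 leaves remainder 3 on division by 4, so 33^4663 ends in 7.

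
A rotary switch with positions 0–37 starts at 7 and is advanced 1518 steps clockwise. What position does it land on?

5

1518 mod 38 = 36 (since 39·38 = 1482).
(7 + 36) mod 38 = 5.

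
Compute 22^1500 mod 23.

Successive squares of 22 mod 23: 22^1≡22, 22^2≡1, 22^4≡1, 22^8≡1, 22^16≡1, 22^32≡1, 22^64≡1, 22^128≡1, 22^256≡1, 22^512≡1, 22^1024≡1.
Since 1500 = 4 + 8 + 16 + 64 + 128 + 256 + 1024 in binary, 22^1500 ≡ 1·1·1·1·1·1·1 ≡ 1 (mod 23).

1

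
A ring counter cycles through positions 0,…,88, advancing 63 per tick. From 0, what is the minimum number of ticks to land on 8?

The inverse of 63 mod 89 is 65 (since 63·65 = 4095 ≡ 1).
So x ≡ 65·8 = 520 ≡ 75 (mod 89).

75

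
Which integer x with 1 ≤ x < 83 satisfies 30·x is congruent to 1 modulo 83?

83 = 2·30 + 23
30 = 1·23 + 7
23 = 3·7 + 2
7 = 3·2 + 1
2 = 2·1 + 0
Back-substituting gives 30·36 ≡ 1 (mod 83).

36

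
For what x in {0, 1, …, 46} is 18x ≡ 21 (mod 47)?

The inverse of 18 mod 47 is 34 (since 18·34 = 612 ≡ 1).
Multiplying both sides by 34: x ≡ 34·21 = 714 ≡ 9 (mod 47).

9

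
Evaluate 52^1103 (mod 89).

12

Successive squares of 52 mod 89: 52^1≡52, 52^2≡34, 52^4≡88, 52^8≡1, 52^16≡1, 52^32≡1, 52^64≡1, 52^128≡1, 52^256≡1, 52^512≡1, 52^1024≡1.
Since 1103 = 1 + 2 + 4 + 8 + 64 + 1024 in binary, 52^1103 ≡ 52·34·88·1·1·1 ≡ 12 (mod 89).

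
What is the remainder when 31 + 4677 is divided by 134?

4677 mod 134 = 121 (since 34·134 = 4556).
(31 + 121) mod 134 = 18.

18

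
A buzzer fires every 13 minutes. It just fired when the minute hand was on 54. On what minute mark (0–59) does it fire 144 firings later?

6

144·13 = 1872.
1872 mod 60 = 12 (since 31·60 = 1860).
(54 + 12) mod 60 = 6.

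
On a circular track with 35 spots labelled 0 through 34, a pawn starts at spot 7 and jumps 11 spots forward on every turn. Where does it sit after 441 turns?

441·11 = 4851.
4851 mod 35 = 21 (since 138·35 = 4830).
(7 + 21) mod 35 = 28.

28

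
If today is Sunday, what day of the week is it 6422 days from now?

6422 mod 7 = 3 (since 917·7 = 6419).
Sunday + 3 days → Wednesday.

Wednesday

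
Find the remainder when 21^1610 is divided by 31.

25

By repeated squaring mod 31: 21^1≡21, 21^2≡7, 21^4≡18, 21^8≡14, 21^16≡10, 21^32≡7, 21^64≡18, 21^128≡14, 21^256≡10, 21^512≡7, 21^1024≡18.
Since 1610 = 2 + 8 + 64 + 512 + 1024 in binary, 21^1610 ≡ 7·14·18·7·18 ≡ 25 (mod 31).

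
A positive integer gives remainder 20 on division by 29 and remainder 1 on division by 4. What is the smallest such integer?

49

x ≡ 1 (mod 4) gives x ∈ {1, 5, 9, 13, 17, 21, 25, 29, …}.
The first of these with x mod 29 = 20 is 49.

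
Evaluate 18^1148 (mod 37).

16

By repeated squaring mod 37: 18^1≡18, 18^2≡28, 18^4≡7, 18^8≡12, 18^16≡33, 18^32≡16, 18^64≡34, 18^128≡9, 18^256≡7, 18^512≡12, 18^1024≡33.
Since 1148 = 4 + 8 + 16 + 32 + 64 + 1024 in binary, 18^1148 ≡ 7·12·33·16·34·33 ≡ 16 (mod 37).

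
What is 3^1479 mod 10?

7

The units digit of 3^n cycles with period 4: 3, 9, 7, 1, …
1479 leaves remainder 3 on division by 4, so 3^1479 ends in 7.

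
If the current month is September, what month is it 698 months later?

698 mod 12 = 2 (since 58·12 = 696).
September + 2 months → November.

November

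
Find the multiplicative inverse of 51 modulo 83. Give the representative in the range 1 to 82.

70

83 = 1·51 + 32
51 = 1·32 + 19
32 = 1·19 + 13
19 = 1·13 + 6
13 = 2·6 + 1
6 = 6·1 + 0
Back-substituting gives 51·70 ≡ 1 (mod 83).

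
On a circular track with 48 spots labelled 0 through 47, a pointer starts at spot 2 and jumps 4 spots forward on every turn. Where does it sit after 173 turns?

22

173·4 = 692.
692 − 14·48 = 20, so 692 ≡ 20 (mod 48).
(2 + 20) mod 48 = 22.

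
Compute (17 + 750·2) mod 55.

750·2 = 1500.
1500 − 27·55 = 15, so 1500 ≡ 15 (mod 55).
(17 + 15) mod 55 = 32.

32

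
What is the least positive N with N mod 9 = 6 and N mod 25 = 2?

177

Since 25·4 ≡ 1 (mod 9), take x = 2 + 25·((6−2)·4 mod 9) = 2 + 25·7 = 177.
Check: 177 mod 9 = 6, 177 mod 25 = 2.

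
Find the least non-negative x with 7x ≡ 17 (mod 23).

7⁻¹ ≡ 10 (mod 23) because 7·10 = 70 = 3·23 + 1.
Multiplying both sides by 10: x ≡ 10·17 = 170 ≡ 9 (mod 23).
Check: 7·9 = 63 = 2·23 + 17.

9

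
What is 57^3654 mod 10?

Last digits of 7^n: 7, 9, 3, 1 (period 4).
3654 leaves remainder 2 on division by 4, so 57^3654 ends in 9.

9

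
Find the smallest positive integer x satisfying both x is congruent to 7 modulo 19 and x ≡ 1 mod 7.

64

Since 7·11 ≡ 1 (mod 19), take x = 1 + 7·((7−1)·11 mod 19) = 1 + 7·9 = 64.
Check: 64 mod 19 = 7, 64 mod 7 = 1.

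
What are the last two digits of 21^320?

01

Square-and-reduce mod 100: 21^1≡21, 21^2≡41, 21^4≡81, 21^8≡61, 21^16≡21, 21^32≡41, 21^64≡81, 21^128≡61, 21^256≡21.
320 = 64 + 256, so 21^320 ≡ 81·21 ≡ 1 (mod 100).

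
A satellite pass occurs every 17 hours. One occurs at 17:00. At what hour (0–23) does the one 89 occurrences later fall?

89·17 = 1513.
Dividing 1513 by 24 gives quotient 63 and remainder 1.
(17 + 1) mod 24 = 18.

18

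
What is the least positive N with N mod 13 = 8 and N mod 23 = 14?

Since 23·4 ≡ 1 (mod 13), take x = 14 + 23·((8−14)·4 mod 13) = 14 + 23·2 = 60.
Check: 60 mod 13 = 8, 60 mod 23 = 14.

60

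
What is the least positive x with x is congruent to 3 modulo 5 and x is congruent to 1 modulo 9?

28

Since 9·4 ≡ 1 (mod 5), take x = 1 + 9·((3−1)·4 mod 5) = 1 + 9·3 = 28.
Check: 28 mod 5 = 3, 28 mod 9 = 1.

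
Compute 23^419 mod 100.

87

Square-and-reduce mod 100: 23^1≡23, 23^2≡29, 23^4≡41, 23^8≡81, 23^16≡61, 23^32≡21, 23^64≡41, 23^128≡81, 23^256≡61.
419 = 1 + 2 + 32 + 128 + 256, so 23^419 ≡ 23·29·21·81·61 ≡ 87 (mod 100).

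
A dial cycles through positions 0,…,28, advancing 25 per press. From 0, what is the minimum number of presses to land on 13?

4

25⁻¹ ≡ 7 (mod 29) because 25·7 = 175 = 6·29 + 1.
So x ≡ 7·13 = 91 ≡ 4 (mod 29).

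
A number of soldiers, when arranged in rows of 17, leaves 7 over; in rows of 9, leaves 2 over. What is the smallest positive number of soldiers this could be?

x ≡ 2 (mod 9) gives x ∈ {2, 11, 20, 29, 38, 47, 56, 65, …}.
The first of these with x mod 17 = 7 is 92.

92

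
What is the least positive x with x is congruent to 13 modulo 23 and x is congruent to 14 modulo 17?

82

Since 17·19 ≡ 1 (mod 23), take x = 14 + 17·((13−14)·19 mod 23) = 14 + 17·4 = 82.
Check: 82 mod 23 = 13, 82 mod 17 = 14.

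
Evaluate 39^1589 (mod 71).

Square-and-reduce mod 71: 39^1≡39, 39^2≡30, 39^4≡48, 39^8≡32, 39^16≡30, 39^32≡48, 39^64≡32, 39^128≡30, 39^256≡48, 39^512≡32, 39^1024≡30.
Since 1589 = 1 + 4 + 16 + 32 + 512 + 1024 in binary, 39^1589 ≡ 39·48·30·48·32·30 ≡ 70 (mod 71).

70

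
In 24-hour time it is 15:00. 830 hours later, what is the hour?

5

830 − 34·24 = 14, so 830 ≡ 14 (mod 24).
(15 + 14) mod 24 = 5.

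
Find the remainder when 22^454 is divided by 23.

1

Square-and-reduce mod 23: 22^1≡22, 22^2≡1, 22^4≡1, 22^8≡1, 22^16≡1, 22^32≡1, 22^64≡1, 22^128≡1, 22^256≡1.
Since 454 = 2 + 4 + 64 + 128 + 256 in binary, 22^454 ≡ 1·1·1·1·1 ≡ 1 (mod 23).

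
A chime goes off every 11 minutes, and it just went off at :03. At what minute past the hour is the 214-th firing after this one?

214·11 = 2354.
2354 = 39·60 + 14, so 2354 mod 60 = 14.
(3 + 14) mod 60 = 17.

17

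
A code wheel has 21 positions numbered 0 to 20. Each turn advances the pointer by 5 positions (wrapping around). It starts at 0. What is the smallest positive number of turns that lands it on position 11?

19

The inverse of 5 mod 21 is 17 (since 5·17 = 85 ≡ 1).
Multiplying both sides by 17: x ≡ 17·11 = 187 ≡ 19 (mod 21).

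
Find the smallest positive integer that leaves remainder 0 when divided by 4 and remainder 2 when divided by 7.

16

x ≡ 0 (mod 4) gives x ∈ {0, 4, 8, 12, 16}.
The first of these with x mod 7 = 2 is 16.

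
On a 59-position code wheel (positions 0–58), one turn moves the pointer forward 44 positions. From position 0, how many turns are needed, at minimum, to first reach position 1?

55

59 = 1·44 + 15
44 = 2·15 + 14
15 = 1·14 + 1
14 = 14·1 + 0
Back-substituting gives 44·55 ≡ 1 (mod 59).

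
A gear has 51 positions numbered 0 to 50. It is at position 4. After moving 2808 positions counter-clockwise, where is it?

1

2808 = 55·51 + 3, so 2808 mod 51 = 3.
(4 − 3) mod 51 = 1.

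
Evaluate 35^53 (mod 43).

11

Square-and-reduce mod 43: 35^1≡35, 35^2≡21, 35^4≡11, 35^8≡35, 35^16≡21, 35^32≡11.
53 = 1 + 4 + 16 + 32, so 35^53 ≡ 35·11·21·11 ≡ 11 (mod 43).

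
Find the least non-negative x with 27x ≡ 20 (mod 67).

33

The inverse of 27 mod 67 is 5 (since 27·5 = 135 ≡ 1).
So x ≡ 5·20 = 100 ≡ 33 (mod 67).
Check: 27·33 = 891 = 13·67 + 20.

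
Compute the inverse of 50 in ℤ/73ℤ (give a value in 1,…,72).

19

73 = 1·50 + 23
50 = 2·23 + 4
23 = 5·4 + 3
4 = 1·3 + 1
3 = 3·1 + 0
Back-substituting gives 50·19 ≡ 1 (mod 73).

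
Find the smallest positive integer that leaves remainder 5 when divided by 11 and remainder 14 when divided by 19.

71

x ≡ 5 (mod 11) gives x ∈ {5, 16, 27, 38, 49, 60, 71}.
The first of these with x mod 19 = 14 is 71.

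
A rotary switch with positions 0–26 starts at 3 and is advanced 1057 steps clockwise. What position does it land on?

Dividing 1057 by 27 gives quotient 39 and remainder 4.
(3 + 4) mod 27 = 7.

7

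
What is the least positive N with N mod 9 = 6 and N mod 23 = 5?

x ≡ 6 (mod 9) gives x ∈ {6, 15, 24, 33, 42, 51}.
The first of these with x mod 23 = 5 is 51.

51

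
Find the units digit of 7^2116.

1

The units digit of 7^n cycles with period 4: 7, 9, 3, 1, …
2116 leaves remainder 0 on division by 4, so 7^2116 ends in 1.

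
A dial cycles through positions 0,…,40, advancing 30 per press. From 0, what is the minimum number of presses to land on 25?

35

30⁻¹ ≡ 26 (mod 41) because 30·26 = 780 = 19·41 + 1.
So x ≡ 26·25 = 650 ≡ 35 (mod 41).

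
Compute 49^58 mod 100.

Square-and-reduce mod 100: 49^1≡49, 49^2≡1, 49^4≡1, 49^8≡1, 49^16≡1, 49^32≡1.
58 = 2 + 8 + 16 + 32, so 49^58 ≡ 1·1·1·1 ≡ 1 (mod 100).

1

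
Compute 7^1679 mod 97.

By repeated squaring mod 97: 7^1≡7, 7^2≡49, 7^4≡73, 7^8≡91, 7^16≡36, 7^32≡35, 7^64≡61, 7^128≡35, 7^256≡61, 7^512≡35, 7^1024≡61.
1679 = 1 + 2 + 4 + 8 + 128 + 512 + 1024, so 7^1679 ≡ 7·49·73·91·35·35·61 ≡ 83 (mod 97).

83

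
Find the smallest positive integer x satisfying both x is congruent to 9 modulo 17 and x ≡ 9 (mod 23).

Since 23·3 ≡ 1 (mod 17), take x = 9 + 23·((9−9)·3 mod 17) = 9 + 23·0 = 9.
Check: 9 mod 17 = 9, 9 mod 23 = 9.

9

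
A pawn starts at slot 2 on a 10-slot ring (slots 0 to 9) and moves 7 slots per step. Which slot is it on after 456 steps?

4

456·7 = 3192.
3192 mod 10 = 2 (since 319·10 = 3190).
(2 + 2) mod 10 = 4.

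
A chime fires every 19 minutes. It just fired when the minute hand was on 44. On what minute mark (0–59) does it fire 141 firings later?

23

141·19 = 2679.
2679 − 44·60 = 39, so 2679 ≡ 39 (mod 60).
(44 + 39) mod 60 = 23.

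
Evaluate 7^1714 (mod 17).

15

Square-and-reduce mod 17: 7^1≡7, 7^2≡15, 7^4≡4, 7^8≡16, 7^16≡1, 7^32≡1, 7^64≡1, 7^128≡1, 7^256≡1, 7^512≡1, 7^1024≡1.
1714 = 2 + 16 + 32 + 128 + 512 + 1024, so 7^1714 ≡ 15·1·1·1·1·1 ≡ 15 (mod 17).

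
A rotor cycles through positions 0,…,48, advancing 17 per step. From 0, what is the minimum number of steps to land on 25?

The inverse of 17 mod 49 is 26 (since 17·26 = 442 ≡ 1).
So x ≡ 26·25 = 650 ≡ 13 (mod 49).

13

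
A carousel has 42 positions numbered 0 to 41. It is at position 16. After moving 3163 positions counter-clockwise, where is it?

Dividing 3163 by 42 gives quotient 75 and remainder 13.
(16 − 13) mod 42 = 3.

3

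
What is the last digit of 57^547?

Last digits of 7^n: 7, 9, 3, 1 (period 4).
547 mod 4 = 3, so the last digit matches 7^3 = 3.

3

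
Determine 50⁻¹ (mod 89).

50·73 = 3650 = 41·89 + 1, so 50⁻¹ ≡ 73 (mod 89).

73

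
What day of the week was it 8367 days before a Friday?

8367 = 1195·7 + 2, so 8367 mod 7 = 2.
Friday − 2 days → Wednesday.

Wednesday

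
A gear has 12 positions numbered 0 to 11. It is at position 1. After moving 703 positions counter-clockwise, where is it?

703 = 58·12 + 7, so 703 mod 12 = 7.
(1 − 7) mod 12 = 6.

6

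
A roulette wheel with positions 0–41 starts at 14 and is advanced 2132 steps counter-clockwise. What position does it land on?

2132 − 50·42 = 32, so 2132 ≡ 32 (mod 42).
(14 − 32) mod 42 = 24.

24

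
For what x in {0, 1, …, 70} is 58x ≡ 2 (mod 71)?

58⁻¹ ≡ 60 (mod 71) because 58·60 = 3480 = 49·71 + 1.
Multiplying both sides by 60: x ≡ 60·2 = 120 ≡ 49 (mod 71).
Check: 58·49 = 2842 = 40·71 + 2.

49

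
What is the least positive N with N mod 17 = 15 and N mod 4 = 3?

Since 4·13 ≡ 1 (mod 17), take x = 3 + 4·((15−3)·13 mod 17) = 3 + 4·3 = 15.
Check: 15 mod 17 = 15, 15 mod 4 = 3.

15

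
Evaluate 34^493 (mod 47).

Successive squares of 34 mod 47: 34^1≡34, 34^2≡28, 34^4≡32, 34^8≡37, 34^16≡6, 34^32≡36, 34^64≡27, 34^128≡24, 34^256≡12.
Since 493 = 1 + 4 + 8 + 32 + 64 + 128 + 256 in binary, 34^493 ≡ 34·32·37·36·27·24·12 ≡ 2 (mod 47).

2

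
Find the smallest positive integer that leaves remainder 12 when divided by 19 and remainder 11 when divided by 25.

x ≡ 12 (mod 19) gives x ∈ {12, 31, 50, 69, 88, 107, 126, 145, …}.
The first of these with x mod 25 = 11 is 411.

411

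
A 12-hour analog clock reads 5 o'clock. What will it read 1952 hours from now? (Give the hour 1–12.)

1952 − 162·12 = 8, so 1952 ≡ 8 (mod 12).
5 + 8 → 1 on a 12-hour dial.

1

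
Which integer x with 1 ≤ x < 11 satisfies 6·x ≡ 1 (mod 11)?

11 = 1·6 + 5
6 = 1·5 + 1
5 = 5·1 + 0
Back-substituting gives 6·2 ≡ 1 (mod 11).

2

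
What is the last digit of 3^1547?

7

The units digit of 3^n cycles with period 4: 3, 9, 7, 1, …
1547 leaves remainder 3 on division by 4, so 3^1547 ends in 7.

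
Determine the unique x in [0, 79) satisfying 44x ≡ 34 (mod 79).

The inverse of 44 mod 79 is 9 (since 44·9 = 396 ≡ 1).
So x ≡ 9·34 = 306 ≡ 69 (mod 79).
Check: 44·69 = 3036 = 38·79 + 34.

69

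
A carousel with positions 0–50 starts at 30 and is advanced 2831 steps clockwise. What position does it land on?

5

2831 − 55·51 = 26, so 2831 ≡ 26 (mod 51).
(30 + 26) mod 51 = 5.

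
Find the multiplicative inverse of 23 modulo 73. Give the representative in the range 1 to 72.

23·54 = 1242 = 17·73 + 1, so 23⁻¹ ≡ 54 (mod 73).

54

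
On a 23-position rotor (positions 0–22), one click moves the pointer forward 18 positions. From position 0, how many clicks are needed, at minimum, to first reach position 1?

9

18·9 = 162 = 7·23 + 1, so 18⁻¹ ≡ 9 (mod 23).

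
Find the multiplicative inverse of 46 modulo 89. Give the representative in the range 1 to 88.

46·60 = 2760 = 31·89 + 1, so 46⁻¹ ≡ 60 (mod 89).

60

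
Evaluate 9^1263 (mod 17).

Successive squares of 9 mod 17: 9^1≡9, 9^2≡13, 9^4≡16, 9^8≡1, 9^16≡1, 9^32≡1, 9^64≡1, 9^128≡1, 9^256≡1, 9^512≡1, 9^1024≡1.
1263 = 1 + 2 + 4 + 8 + 32 + 64 + 128 + 1024, so 9^1263 ≡ 9·13·16·1·1·1·1·1 ≡ 2 (mod 17).

2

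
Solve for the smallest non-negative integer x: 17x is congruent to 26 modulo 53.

14

The inverse of 17 mod 53 is 25 (since 17·25 = 425 ≡ 1).
So x ≡ 25·26 = 650 ≡ 14 (mod 53).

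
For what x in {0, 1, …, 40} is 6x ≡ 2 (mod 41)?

6⁻¹ ≡ 7 (mod 41) because 6·7 = 42 = 1·41 + 1.
Multiplying both sides by 7: x ≡ 7·2 = 14 ≡ 14 (mod 41).

14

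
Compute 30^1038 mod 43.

By repeated squaring mod 43: 30^1≡30, 30^2≡40, 30^4≡9, 30^8≡38, 30^16≡25, 30^32≡23, 30^64≡13, 30^128≡40, 30^256≡9, 30^512≡38, 30^1024≡25.
Since 1038 = 2 + 4 + 8 + 1024 in binary, 30^1038 ≡ 40·9·38·25 ≡ 21 (mod 43).

21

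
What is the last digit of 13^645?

Last digits of 3^n: 3, 9, 7, 1 (period 4).
645 mod 4 = 1, so the last digit matches 3^1 = 3.

3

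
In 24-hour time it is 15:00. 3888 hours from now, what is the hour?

Dividing 3888 by 24 gives quotient 162 and remainder 0.
(15 + 0) mod 24 = 15.

15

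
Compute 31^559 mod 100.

Successive squares of 31 mod 100: 31^1≡31, 31^2≡61, 31^4≡21, 31^8≡41, 31^16≡81, 31^32≡61, 31^64≡21, 31^128≡41, 31^256≡81, 31^512≡61.
559 = 1 + 2 + 4 + 8 + 32 + 512, so 31^559 ≡ 31·61·21·41·61·61 ≡ 71 (mod 100).

71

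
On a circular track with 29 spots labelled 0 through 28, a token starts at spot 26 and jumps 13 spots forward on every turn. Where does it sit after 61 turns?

7

61·13 = 793.
793 − 27·29 = 10, so 793 ≡ 10 (mod 29).
(26 + 10) mod 29 = 7.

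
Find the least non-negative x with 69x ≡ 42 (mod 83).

The inverse of 69 mod 83 is 77 (since 69·77 = 5313 ≡ 1).
Multiplying both sides by 77: x ≡ 77·42 = 3234 ≡ 80 (mod 83).
Check: 69·80 = 5520 = 66·83 + 42.

80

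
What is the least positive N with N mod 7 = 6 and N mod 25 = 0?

x ≡ 6 (mod 7) gives x ∈ {6, 13, 20, 27, 34, 41, 48, 55, …}.
The first of these with x mod 25 = 0 is 125.

125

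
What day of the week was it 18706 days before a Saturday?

Dividing 18706 by 7 gives quotient 2672 and remainder 2.
Saturday − 2 days → Thursday.

Thursday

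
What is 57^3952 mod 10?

1

Last digits of 7^n: 7, 9, 3, 1 (period 4).
3952 leaves remainder 0 on division by 4, so 57^3952 ends in 1.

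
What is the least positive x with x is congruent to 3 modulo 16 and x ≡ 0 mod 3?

3

x ≡ 0 (mod 3) gives x ∈ {0, 3}.
The first of these with x mod 16 = 3 is 3.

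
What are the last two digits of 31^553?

91

By repeated squaring mod 100: 31^1≡31, 31^2≡61, 31^4≡21, 31^8≡41, 31^16≡81, 31^32≡61, 31^64≡21, 31^128≡41, 31^256≡81, 31^512≡61.
Since 553 = 1 + 8 + 32 + 512 in binary, 31^553 ≡ 31·41·61·61 ≡ 91 (mod 100).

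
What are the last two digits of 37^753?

97

Successive squares of 37 mod 100: 37^1≡37, 37^2≡69, 37^4≡61, 37^8≡21, 37^16≡41, 37^32≡81, 37^64≡61, 37^128≡21, 37^256≡41, 37^512≡81.
Since 753 = 1 + 16 + 32 + 64 + 128 + 512 in binary, 37^753 ≡ 37·41·81·61·21·81 ≡ 97 (mod 100).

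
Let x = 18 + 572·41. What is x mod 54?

34

572·41 = 23452.
Dividing 23452 by 54 gives quotient 434 and remainder 16.
(18 + 16) mod 54 = 34.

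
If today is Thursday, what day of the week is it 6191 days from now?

6191 − 884·7 = 3, so 6191 ≡ 3 (mod 7).
Thursday + 3 days → Sunday.

Sunday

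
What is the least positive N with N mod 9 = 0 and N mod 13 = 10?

36

Since 13·7 ≡ 1 (mod 9), take x = 10 + 13·((0−10)·7 mod 9) = 10 + 13·2 = 36.
Check: 36 mod 9 = 0, 36 mod 13 = 10.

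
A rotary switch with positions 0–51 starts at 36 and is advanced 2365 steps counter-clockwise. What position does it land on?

2365 − 45·52 = 25, so 2365 ≡ 25 (mod 52).
(36 − 25) mod 52 = 11.

11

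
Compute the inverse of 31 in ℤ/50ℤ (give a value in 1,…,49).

21

31·21 = 651 = 13·50 + 1, so 31⁻¹ ≡ 21 (mod 50).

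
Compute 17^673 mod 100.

37

Square-and-reduce mod 100: 17^1≡17, 17^2≡89, 17^4≡21, 17^8≡41, 17^16≡81, 17^32≡61, 17^64≡21, 17^128≡41, 17^256≡81, 17^512≡61.
Since 673 = 1 + 32 + 128 + 512 in binary, 17^673 ≡ 17·61·41·61 ≡ 37 (mod 100).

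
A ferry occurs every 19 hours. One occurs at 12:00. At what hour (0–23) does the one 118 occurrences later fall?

118·19 = 2242.
2242 = 93·24 + 10, so 2242 mod 24 = 10.
(12 + 10) mod 24 = 22.

22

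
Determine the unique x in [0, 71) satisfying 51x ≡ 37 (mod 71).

The inverse of 51 mod 71 is 39 (since 51·39 = 1989 ≡ 1).
Multiplying both sides by 39: x ≡ 39·37 = 1443 ≡ 23 (mod 71).
Check: 51·23 = 1173 = 16·71 + 37.

23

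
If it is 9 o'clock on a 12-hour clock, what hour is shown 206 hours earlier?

206 = 17·12 + 2, so 206 mod 12 = 2.
9 − 2 → 7 on a 12-hour dial.

7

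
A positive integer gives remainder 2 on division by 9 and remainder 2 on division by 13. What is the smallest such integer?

2

x ≡ 2 (mod 9) gives x ∈ {2}.
The first of these with x mod 13 = 2 is 2.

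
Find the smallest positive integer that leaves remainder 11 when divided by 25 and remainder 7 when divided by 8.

111

Since 8·22 ≡ 1 (mod 25), take x = 7 + 8·((11−7)·22 mod 25) = 7 + 8·13 = 111.
Check: 111 mod 25 = 11, 111 mod 8 = 7.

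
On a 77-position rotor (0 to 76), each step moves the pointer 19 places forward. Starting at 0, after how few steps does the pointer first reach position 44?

55

19⁻¹ ≡ 73 (mod 77) because 19·73 = 1387 = 18·77 + 1.
Multiplying both sides by 73: x ≡ 73·44 = 3212 ≡ 55 (mod 77).
Check: 19·55 = 1045 = 13·77 + 44.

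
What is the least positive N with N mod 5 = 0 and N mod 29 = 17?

x ≡ 0 (mod 5) gives x ∈ {0, 5, 10, 15, 20, 25, 30, 35, …}.
The first of these with x mod 29 = 17 is 75.

75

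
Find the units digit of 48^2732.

The units digit of 48^n cycles with period 4: 8, 4, 2, 6, …
2732 leaves remainder 0 on division by 4, so 48^2732 ends in 6.

6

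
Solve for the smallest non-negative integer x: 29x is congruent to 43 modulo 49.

15

29⁻¹ ≡ 22 (mod 49) because 29·22 = 638 = 13·49 + 1.
Multiplying both sides by 22: x ≡ 22·43 = 946 ≡ 15 (mod 49).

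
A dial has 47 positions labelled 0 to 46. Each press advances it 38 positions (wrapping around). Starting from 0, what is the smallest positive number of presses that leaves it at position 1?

47 = 1·38 + 9
38 = 4·9 + 2
9 = 4·2 + 1
2 = 2·1 + 0
Back-substituting gives 38·26 ≡ 1 (mod 47).

26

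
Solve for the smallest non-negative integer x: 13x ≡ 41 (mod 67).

13⁻¹ ≡ 31 (mod 67) because 13·31 = 403 = 6·67 + 1.
Multiplying both sides by 31: x ≡ 31·41 = 1271 ≡ 65 (mod 67).
Check: 13·65 = 845 = 12·67 + 41.

65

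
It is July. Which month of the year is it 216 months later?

216 − 18·12 = 0, so 216 ≡ 0 (mod 12).
July + 0 months → July.

July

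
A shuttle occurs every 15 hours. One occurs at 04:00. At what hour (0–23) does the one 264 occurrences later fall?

4

264·15 = 3960.
3960 mod 24 = 0 (since 165·24 = 3960).
(4 + 0) mod 24 = 4.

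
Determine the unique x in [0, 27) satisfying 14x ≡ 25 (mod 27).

The inverse of 14 mod 27 is 2 (since 14·2 = 28 ≡ 1).
So x ≡ 2·25 = 50 ≡ 23 (mod 27).
Check: 14·23 = 322 = 11·27 + 25.

23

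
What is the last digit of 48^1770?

Powers of 8 mod 10 repeat with period 4: 8, 4, 2, 6.
1770 leaves remainder 2 on division by 4, so 48^1770 ends in 4.

4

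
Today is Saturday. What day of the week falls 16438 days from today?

Monday

Dividing 16438 by 7 gives quotient 2348 and remainder 2.
Saturday + 2 days → Monday.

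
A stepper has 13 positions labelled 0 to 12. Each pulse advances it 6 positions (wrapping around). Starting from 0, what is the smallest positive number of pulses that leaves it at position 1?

6·11 = 66 = 5·13 + 1, so 6⁻¹ ≡ 11 (mod 13).

11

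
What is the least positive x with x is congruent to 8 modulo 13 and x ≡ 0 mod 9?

99

Since 9·3 ≡ 1 (mod 13), take x = 0 + 9·((8−0)·3 mod 13) = 0 + 9·11 = 99.
Check: 99 mod 13 = 8, 99 mod 9 = 0.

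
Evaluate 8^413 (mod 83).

Successive squares of 8 mod 83: 8^1≡8, 8^2≡64, 8^4≡29, 8^8≡11, 8^16≡38, 8^32≡33, 8^64≡10, 8^128≡17, 8^256≡40.
Since 413 = 1 + 4 + 8 + 16 + 128 + 256 in binary, 8^413 ≡ 8·29·11·38·17·40 ≡ 14 (mod 83).

14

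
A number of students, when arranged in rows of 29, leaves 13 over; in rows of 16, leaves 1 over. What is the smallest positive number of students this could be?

Since 16·20 ≡ 1 (mod 29), take x = 1 + 16·((13−1)·20 mod 29) = 1 + 16·8 = 129.
Check: 129 mod 29 = 13, 129 mod 16 = 1.

129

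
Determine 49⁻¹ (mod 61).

5

49·5 = 245 = 4·61 + 1, so 49⁻¹ ≡ 5 (mod 61).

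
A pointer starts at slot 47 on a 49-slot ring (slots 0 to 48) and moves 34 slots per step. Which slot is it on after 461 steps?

461·34 = 15674.
15674 = 319·49 + 43, so 15674 mod 49 = 43.
(47 + 43) mod 49 = 41.

41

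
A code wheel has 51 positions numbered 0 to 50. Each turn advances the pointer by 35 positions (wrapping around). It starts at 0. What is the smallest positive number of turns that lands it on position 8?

The inverse of 35 mod 51 is 35 (since 35·35 = 1225 ≡ 1).
So x ≡ 35·8 = 280 ≡ 25 (mod 51).
Check: 35·25 = 875 = 17·51 + 8.

25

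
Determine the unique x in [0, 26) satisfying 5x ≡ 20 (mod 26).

5⁻¹ ≡ 21 (mod 26) because 5·21 = 105 = 4·26 + 1.
So x ≡ 21·20 = 420 ≡ 4 (mod 26).

4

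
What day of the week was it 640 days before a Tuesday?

640 = 91·7 + 3, so 640 mod 7 = 3.
Tuesday − 3 days → Saturday.

Saturday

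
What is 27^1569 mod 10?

7

Powers of 7 mod 10 repeat with period 4: 7, 9, 3, 1.
1569 mod 4 = 1, so the last digit matches 7^1 = 7.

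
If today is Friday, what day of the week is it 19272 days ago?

Thursday

19272 − 2753·7 = 1, so 19272 ≡ 1 (mod 7).
Friday − 1 day → Thursday.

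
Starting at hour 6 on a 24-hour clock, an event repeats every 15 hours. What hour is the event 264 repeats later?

264·15 = 3960.
3960 = 165·24 + 0, so 3960 mod 24 = 0.
(6 + 0) mod 24 = 6.

6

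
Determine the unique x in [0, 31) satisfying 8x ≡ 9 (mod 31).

The inverse of 8 mod 31 is 4 (since 8·4 = 32 ≡ 1).
Multiplying both sides by 4: x ≡ 4·9 = 36 ≡ 5 (mod 31).
Check: 8·5 = 40 = 1·31 + 9.

5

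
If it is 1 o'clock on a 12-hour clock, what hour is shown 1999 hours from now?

1999 = 166·12 + 7, so 1999 mod 12 = 7.
1 + 7 → 8 on a 12-hour dial.

8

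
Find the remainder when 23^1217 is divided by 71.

34

Successive squares of 23 mod 71: 23^1≡23, 23^2≡32, 23^4≡30, 23^8≡48, 23^16≡32, 23^32≡30, 23^64≡48, 23^128≡32, 23^256≡30, 23^512≡48, 23^1024≡32.
Since 1217 = 1 + 64 + 128 + 1024 in binary, 23^1217 ≡ 23·48·32·32 ≡ 34 (mod 71).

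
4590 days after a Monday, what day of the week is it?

Saturday

4590 − 655·7 = 5, so 4590 ≡ 5 (mod 7).
Monday + 5 days → Saturday.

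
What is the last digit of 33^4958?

The units digit of 33^n cycles with period 4: 3, 9, 7, 1, …
4958 mod 4 = 2, so the last digit matches 3^2 = 9.

9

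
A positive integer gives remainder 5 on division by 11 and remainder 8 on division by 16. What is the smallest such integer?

x ≡ 5 (mod 11) gives x ∈ {5, 16, 27, 38, 49, 60, 71, 82, …}.
The first of these with x mod 16 = 8 is 104.

104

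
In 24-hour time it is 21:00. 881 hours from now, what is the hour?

Dividing 881 by 24 gives quotient 36 and remainder 17.
(21 + 17) mod 24 = 14.

14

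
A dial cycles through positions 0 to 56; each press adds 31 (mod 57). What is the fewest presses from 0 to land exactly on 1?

46

31·46 = 1426 = 25·57 + 1, so 31⁻¹ ≡ 46 (mod 57).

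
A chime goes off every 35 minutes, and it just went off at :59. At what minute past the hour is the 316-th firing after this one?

19

316·35 = 11060.
11060 = 184·60 + 20, so 11060 mod 60 = 20.
(59 + 20) mod 60 = 19.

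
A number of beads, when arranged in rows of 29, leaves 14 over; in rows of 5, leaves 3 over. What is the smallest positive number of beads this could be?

Since 5·6 ≡ 1 (mod 29), take x = 3 + 5·((14−3)·6 mod 29) = 3 + 5·8 = 43.
Check: 43 mod 29 = 14, 43 mod 5 = 3.

43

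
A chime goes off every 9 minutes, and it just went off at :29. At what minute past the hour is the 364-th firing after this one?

364·9 = 3276.
3276 mod 60 = 36 (since 54·60 = 3240).
(29 + 36) mod 60 = 5.

5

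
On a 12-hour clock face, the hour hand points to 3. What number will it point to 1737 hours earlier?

6

Dividing 1737 by 12 gives quotient 144 and remainder 9.
3 − 9 → 6 on a 12-hour dial.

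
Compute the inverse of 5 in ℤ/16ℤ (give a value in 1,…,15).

13

16 = 3·5 + 1
5 = 5·1 + 0
Back-substituting gives 5·13 ≡ 1 (mod 16).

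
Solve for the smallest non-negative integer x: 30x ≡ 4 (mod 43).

3

The inverse of 30 mod 43 is 33 (since 30·33 = 990 ≡ 1).
Multiplying both sides by 33: x ≡ 33·4 = 132 ≡ 3 (mod 43).
Check: 30·3 = 90 = 2·43 + 4.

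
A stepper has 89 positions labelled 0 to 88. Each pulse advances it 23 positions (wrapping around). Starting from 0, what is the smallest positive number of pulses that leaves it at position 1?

23·31 = 713 = 8·89 + 1, so 23⁻¹ ≡ 31 (mod 89).

31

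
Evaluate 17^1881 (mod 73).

63

Successive squares of 17 mod 73: 17^1≡17, 17^2≡70, 17^4≡9, 17^8≡8, 17^16≡64, 17^32≡8, 17^64≡64, 17^128≡8, 17^256≡64, 17^512≡8, 17^1024≡64.
Since 1881 = 1 + 8 + 16 + 64 + 256 + 512 + 1024 in binary, 17^1881 ≡ 17·8·64·64·64·8·64 ≡ 63 (mod 73).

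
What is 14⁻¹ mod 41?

41 = 2·14 + 13
14 = 1·13 + 1
13 = 13·1 + 0
Back-substituting gives 14·3 ≡ 1 (mod 41).

3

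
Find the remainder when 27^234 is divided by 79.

1

Successive squares of 27 mod 79: 27^1≡27, 27^2≡18, 27^4≡8, 27^8≡64, 27^16≡67, 27^32≡65, 27^64≡38, 27^128≡22.
Since 234 = 2 + 8 + 32 + 64 + 128 in binary, 27^234 ≡ 18·64·65·38·22 ≡ 1 (mod 79).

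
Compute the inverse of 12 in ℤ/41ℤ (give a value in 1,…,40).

24

41 = 3·12 + 5
12 = 2·5 + 2
5 = 2·2 + 1
2 = 2·1 + 0
Back-substituting gives 12·24 ≡ 1 (mod 41).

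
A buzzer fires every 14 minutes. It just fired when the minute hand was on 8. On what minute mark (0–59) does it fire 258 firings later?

258·14 = 3612.
3612 mod 60 = 12 (since 60·60 = 3600).
(8 + 12) mod 60 = 20.

20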